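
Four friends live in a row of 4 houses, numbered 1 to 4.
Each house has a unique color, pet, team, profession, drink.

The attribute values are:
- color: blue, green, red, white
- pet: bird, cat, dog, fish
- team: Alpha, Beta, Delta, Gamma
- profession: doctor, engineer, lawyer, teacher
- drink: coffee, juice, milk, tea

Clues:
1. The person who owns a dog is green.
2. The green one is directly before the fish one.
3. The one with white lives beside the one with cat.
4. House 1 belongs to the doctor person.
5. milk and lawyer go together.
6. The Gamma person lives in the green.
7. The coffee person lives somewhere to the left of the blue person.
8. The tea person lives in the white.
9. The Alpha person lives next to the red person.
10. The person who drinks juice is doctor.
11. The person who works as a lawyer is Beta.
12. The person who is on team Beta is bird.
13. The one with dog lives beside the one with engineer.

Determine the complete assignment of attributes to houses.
Solution:

House | Color | Pet | Team | Profession | Drink
-----------------------------------------------
  1   | green | dog | Gamma | doctor | juice
  2   | white | fish | Alpha | engineer | tea
  3   | red | cat | Delta | teacher | coffee
  4   | blue | bird | Beta | lawyer | milk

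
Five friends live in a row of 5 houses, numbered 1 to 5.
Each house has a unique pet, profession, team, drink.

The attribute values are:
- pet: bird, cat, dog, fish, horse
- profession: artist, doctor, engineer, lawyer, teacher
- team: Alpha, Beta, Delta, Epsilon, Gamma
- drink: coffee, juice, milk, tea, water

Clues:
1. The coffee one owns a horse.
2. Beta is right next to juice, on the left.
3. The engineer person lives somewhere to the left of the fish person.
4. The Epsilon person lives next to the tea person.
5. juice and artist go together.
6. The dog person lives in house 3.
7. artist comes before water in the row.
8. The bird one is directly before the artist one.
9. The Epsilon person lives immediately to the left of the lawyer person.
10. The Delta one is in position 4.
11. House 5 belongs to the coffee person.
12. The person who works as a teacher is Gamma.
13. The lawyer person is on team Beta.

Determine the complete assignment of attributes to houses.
Solution:

House | Pet | Profession | Team | Drink
---------------------------------------
  1   | cat | engineer | Epsilon | milk
  2   | bird | lawyer | Beta | tea
  3   | dog | artist | Alpha | juice
  4   | fish | doctor | Delta | water
  5   | horse | teacher | Gamma | coffee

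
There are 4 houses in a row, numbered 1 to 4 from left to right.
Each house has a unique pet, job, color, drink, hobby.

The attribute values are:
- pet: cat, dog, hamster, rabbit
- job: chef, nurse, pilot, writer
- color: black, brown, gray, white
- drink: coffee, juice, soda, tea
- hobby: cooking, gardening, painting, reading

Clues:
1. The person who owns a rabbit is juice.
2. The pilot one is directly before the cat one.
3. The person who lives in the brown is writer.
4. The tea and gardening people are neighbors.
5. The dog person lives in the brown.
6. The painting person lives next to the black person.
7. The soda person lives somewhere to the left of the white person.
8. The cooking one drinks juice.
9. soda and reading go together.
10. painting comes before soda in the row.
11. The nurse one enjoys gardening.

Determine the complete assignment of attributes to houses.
Solution:

House | Pet | Job | Color | Drink | Hobby
-----------------------------------------
  1   | hamster | pilot | gray | tea | painting
  2   | cat | nurse | black | coffee | gardening
  3   | dog | writer | brown | soda | reading
  4   | rabbit | chef | white | juice | cooking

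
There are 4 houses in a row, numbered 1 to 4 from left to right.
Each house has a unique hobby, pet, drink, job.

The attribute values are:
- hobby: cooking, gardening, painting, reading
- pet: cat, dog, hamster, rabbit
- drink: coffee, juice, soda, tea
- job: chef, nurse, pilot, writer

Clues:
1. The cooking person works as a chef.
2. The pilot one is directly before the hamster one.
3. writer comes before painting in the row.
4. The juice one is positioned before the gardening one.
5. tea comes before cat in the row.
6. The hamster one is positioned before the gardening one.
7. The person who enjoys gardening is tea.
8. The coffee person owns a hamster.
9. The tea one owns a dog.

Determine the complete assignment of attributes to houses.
Solution:

House | Hobby | Pet | Drink | Job
---------------------------------
  1   | reading | rabbit | juice | pilot
  2   | cooking | hamster | coffee | chef
  3   | gardening | dog | tea | writer
  4   | painting | cat | soda | nurse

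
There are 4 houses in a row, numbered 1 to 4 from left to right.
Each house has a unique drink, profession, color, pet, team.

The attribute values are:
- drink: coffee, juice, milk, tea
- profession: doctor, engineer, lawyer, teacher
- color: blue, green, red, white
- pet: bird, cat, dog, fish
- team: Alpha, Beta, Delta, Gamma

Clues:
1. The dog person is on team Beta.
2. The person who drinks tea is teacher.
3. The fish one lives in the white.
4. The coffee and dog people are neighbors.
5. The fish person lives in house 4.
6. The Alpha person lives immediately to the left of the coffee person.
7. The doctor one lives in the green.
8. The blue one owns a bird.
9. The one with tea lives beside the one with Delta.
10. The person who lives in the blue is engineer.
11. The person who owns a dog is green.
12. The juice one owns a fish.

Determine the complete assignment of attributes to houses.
Solution:

House | Drink | Profession | Color | Pet | Team
-----------------------------------------------
  1   | tea | teacher | red | cat | Alpha
  2   | coffee | engineer | blue | bird | Delta
  3   | milk | doctor | green | dog | Beta
  4   | juice | lawyer | white | fish | Gamma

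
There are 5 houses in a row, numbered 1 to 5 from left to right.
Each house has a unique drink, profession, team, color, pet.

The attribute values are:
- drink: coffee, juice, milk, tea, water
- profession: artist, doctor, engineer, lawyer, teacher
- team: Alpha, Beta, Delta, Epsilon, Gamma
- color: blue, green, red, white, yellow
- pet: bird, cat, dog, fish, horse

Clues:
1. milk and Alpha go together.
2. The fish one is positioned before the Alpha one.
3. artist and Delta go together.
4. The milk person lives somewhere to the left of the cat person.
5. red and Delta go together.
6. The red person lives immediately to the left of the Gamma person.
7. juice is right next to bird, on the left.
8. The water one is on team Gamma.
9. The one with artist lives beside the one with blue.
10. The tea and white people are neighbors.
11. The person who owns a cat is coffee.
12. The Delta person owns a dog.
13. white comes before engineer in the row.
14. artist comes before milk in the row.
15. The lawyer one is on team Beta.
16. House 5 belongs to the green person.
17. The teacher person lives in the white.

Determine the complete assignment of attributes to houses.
Solution:

House | Drink | Profession | Team | Color | Pet
-----------------------------------------------
  1   | juice | artist | Delta | red | dog
  2   | water | doctor | Gamma | blue | bird
  3   | tea | lawyer | Beta | yellow | fish
  4   | milk | teacher | Alpha | white | horse
  5   | coffee | engineer | Epsilon | green | cat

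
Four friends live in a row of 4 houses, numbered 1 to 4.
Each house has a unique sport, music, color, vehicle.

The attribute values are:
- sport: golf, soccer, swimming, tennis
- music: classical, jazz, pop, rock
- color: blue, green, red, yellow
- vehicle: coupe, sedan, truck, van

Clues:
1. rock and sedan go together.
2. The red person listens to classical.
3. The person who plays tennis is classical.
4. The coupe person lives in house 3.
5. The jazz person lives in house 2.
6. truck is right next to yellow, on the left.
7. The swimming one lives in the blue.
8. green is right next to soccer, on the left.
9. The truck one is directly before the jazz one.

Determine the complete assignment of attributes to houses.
Solution:

House | Sport | Music | Color | Vehicle
---------------------------------------
  1   | golf | pop | green | truck
  2   | soccer | jazz | yellow | van
  3   | tennis | classical | red | coupe
  4   | swimming | rock | blue | sedan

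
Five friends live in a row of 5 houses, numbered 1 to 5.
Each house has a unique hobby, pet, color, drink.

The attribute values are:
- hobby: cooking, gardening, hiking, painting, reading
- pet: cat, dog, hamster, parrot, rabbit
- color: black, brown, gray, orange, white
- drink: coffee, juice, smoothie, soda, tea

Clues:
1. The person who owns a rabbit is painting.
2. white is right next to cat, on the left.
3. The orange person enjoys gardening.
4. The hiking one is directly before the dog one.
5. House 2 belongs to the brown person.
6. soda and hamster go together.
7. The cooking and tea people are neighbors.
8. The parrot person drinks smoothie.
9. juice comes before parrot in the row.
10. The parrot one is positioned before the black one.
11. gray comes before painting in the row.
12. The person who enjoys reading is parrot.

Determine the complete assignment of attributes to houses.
Solution:

House | Hobby | Pet | Color | Drink
-----------------------------------
  1   | cooking | hamster | white | soda
  2   | hiking | cat | brown | tea
  3   | gardening | dog | orange | juice
  4   | reading | parrot | gray | smoothie
  5   | painting | rabbit | black | coffee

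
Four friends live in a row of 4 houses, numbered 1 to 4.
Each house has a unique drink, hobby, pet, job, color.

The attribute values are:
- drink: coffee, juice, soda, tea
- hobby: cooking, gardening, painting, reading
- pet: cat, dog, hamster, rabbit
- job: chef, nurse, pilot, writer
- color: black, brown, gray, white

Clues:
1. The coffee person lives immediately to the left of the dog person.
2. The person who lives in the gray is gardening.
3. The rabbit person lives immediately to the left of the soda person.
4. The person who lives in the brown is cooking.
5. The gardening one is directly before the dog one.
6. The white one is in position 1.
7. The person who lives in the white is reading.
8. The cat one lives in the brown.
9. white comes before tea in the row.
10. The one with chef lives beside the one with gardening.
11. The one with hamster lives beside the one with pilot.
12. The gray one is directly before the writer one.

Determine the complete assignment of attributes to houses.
Solution:

House | Drink | Hobby | Pet | Job | Color
-----------------------------------------
  1   | juice | reading | hamster | chef | white
  2   | coffee | gardening | rabbit | pilot | gray
  3   | soda | painting | dog | writer | black
  4   | tea | cooking | cat | nurse | brown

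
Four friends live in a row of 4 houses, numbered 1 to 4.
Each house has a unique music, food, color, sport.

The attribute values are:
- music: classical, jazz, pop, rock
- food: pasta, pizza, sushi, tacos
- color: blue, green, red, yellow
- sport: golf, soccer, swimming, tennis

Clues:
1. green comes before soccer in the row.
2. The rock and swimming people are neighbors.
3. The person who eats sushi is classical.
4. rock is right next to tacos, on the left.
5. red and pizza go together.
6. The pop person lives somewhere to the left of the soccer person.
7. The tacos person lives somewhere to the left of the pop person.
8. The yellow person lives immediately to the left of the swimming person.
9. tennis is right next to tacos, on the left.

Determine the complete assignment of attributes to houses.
Solution:

House | Music | Food | Color | Sport
------------------------------------
  1   | rock | pasta | yellow | tennis
  2   | jazz | tacos | green | swimming
  3   | pop | pizza | red | golf
  4   | classical | sushi | blue | soccer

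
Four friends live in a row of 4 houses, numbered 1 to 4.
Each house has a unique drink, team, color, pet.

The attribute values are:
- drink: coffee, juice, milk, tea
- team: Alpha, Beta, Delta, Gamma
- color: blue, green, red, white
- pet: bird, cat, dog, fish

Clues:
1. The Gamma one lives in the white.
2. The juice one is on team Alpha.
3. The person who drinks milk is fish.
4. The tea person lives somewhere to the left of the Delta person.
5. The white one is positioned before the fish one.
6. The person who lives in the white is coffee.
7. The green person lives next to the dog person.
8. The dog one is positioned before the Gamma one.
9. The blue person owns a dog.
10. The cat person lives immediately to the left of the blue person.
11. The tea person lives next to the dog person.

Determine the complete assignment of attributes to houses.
Solution:

House | Drink | Team | Color | Pet
----------------------------------
  1   | tea | Beta | green | cat
  2   | juice | Alpha | blue | dog
  3   | coffee | Gamma | white | bird
  4   | milk | Delta | red | fish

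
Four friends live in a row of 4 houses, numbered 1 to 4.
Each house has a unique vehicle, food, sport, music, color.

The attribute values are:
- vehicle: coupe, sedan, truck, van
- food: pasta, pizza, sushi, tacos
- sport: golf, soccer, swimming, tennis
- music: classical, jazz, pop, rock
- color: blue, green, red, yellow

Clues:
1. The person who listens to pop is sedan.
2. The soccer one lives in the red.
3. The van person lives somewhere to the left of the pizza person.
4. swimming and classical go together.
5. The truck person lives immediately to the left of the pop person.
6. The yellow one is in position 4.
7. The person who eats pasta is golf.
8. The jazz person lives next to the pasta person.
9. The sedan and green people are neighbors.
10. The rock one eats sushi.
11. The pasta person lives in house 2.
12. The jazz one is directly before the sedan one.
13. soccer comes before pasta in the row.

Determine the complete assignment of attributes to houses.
Solution:

House | Vehicle | Food | Sport | Music | Color
----------------------------------------------
  1   | truck | tacos | soccer | jazz | red
  2   | sedan | pasta | golf | pop | blue
  3   | van | sushi | tennis | rock | green
  4   | coupe | pizza | swimming | classical | yellow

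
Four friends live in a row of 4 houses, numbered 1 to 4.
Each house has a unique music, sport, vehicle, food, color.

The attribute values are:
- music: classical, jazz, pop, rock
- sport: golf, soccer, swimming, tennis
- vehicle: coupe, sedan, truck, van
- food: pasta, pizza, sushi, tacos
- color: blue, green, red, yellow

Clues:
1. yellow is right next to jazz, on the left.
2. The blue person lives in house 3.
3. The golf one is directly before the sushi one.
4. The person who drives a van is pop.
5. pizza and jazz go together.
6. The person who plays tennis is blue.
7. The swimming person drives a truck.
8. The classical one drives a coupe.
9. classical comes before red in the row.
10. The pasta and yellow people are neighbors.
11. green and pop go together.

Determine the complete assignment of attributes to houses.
Solution:

House | Music | Sport | Vehicle | Food | Color
----------------------------------------------
  1   | pop | golf | van | pasta | green
  2   | classical | soccer | coupe | sushi | yellow
  3   | jazz | tennis | sedan | pizza | blue
  4   | rock | swimming | truck | tacos | red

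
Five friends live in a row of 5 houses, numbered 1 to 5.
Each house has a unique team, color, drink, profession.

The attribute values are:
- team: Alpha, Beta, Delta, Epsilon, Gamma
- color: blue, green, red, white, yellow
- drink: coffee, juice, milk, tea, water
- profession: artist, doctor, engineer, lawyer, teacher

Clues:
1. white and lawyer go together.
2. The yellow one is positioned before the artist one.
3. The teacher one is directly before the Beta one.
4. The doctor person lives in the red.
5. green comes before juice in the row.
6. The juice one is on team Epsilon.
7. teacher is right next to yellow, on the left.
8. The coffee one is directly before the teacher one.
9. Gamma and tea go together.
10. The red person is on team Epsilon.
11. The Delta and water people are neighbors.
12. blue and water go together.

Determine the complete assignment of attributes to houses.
Solution:

House | Team | Color | Drink | Profession
-----------------------------------------
  1   | Delta | white | coffee | lawyer
  2   | Alpha | blue | water | teacher
  3   | Beta | yellow | milk | engineer
  4   | Gamma | green | tea | artist
  5   | Epsilon | red | juice | doctor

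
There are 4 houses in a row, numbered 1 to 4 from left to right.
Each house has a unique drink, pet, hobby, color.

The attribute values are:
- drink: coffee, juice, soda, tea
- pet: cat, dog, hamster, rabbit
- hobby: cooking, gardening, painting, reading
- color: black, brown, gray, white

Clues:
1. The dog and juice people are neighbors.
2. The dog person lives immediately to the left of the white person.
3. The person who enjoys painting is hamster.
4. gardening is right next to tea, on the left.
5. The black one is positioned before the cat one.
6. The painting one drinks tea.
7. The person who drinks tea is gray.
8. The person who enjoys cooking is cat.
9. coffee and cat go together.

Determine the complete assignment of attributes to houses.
Solution:

House | Drink | Pet | Hobby | Color
-----------------------------------
  1   | soda | dog | reading | black
  2   | juice | rabbit | gardening | white
  3   | tea | hamster | painting | gray
  4   | coffee | cat | cooking | brown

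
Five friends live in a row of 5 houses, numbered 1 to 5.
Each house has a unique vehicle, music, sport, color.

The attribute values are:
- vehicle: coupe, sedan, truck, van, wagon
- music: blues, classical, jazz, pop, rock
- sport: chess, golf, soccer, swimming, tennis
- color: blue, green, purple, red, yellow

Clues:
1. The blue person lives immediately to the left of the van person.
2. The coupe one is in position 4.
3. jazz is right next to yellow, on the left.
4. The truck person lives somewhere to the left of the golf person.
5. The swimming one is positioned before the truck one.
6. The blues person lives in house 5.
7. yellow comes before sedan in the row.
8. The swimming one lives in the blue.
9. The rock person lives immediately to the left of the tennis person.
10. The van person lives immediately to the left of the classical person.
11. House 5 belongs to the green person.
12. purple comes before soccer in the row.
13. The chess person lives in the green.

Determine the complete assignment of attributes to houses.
Solution:

House | Vehicle | Music | Sport | Color
---------------------------------------
  1   | wagon | rock | swimming | blue
  2   | van | jazz | tennis | purple
  3   | truck | classical | soccer | yellow
  4   | coupe | pop | golf | red
  5   | sedan | blues | chess | green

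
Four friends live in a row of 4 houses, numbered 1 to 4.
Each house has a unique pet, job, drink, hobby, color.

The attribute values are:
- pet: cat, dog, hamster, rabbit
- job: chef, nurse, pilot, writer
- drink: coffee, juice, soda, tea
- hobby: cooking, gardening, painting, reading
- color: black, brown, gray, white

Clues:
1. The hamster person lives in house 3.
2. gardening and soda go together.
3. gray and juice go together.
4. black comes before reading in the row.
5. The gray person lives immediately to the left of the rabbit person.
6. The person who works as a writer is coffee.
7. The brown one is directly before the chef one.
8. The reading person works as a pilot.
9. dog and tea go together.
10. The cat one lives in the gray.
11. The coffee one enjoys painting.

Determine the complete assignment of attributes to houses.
Solution:

House | Pet | Job | Drink | Hobby | Color
-----------------------------------------
  1   | cat | nurse | juice | cooking | gray
  2   | rabbit | writer | coffee | painting | brown
  3   | hamster | chef | soda | gardening | black
  4   | dog | pilot | tea | reading | white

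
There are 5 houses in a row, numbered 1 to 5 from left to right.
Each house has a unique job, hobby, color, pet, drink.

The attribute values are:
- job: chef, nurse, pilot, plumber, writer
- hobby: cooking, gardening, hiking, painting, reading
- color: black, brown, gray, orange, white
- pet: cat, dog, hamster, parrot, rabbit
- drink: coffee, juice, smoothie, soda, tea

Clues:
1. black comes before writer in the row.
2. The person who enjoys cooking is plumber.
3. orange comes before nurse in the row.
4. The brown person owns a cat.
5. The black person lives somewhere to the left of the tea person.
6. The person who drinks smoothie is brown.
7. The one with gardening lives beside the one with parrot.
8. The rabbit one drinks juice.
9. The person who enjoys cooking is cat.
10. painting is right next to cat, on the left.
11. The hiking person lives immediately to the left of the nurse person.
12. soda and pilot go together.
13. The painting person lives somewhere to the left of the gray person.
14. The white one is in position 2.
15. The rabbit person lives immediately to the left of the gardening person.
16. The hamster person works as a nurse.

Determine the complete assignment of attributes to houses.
Solution:

House | Job | Hobby | Color | Pet | Drink
-----------------------------------------
  1   | chef | hiking | orange | rabbit | juice
  2   | nurse | gardening | white | hamster | coffee
  3   | pilot | painting | black | parrot | soda
  4   | plumber | cooking | brown | cat | smoothie
  5   | writer | reading | gray | dog | tea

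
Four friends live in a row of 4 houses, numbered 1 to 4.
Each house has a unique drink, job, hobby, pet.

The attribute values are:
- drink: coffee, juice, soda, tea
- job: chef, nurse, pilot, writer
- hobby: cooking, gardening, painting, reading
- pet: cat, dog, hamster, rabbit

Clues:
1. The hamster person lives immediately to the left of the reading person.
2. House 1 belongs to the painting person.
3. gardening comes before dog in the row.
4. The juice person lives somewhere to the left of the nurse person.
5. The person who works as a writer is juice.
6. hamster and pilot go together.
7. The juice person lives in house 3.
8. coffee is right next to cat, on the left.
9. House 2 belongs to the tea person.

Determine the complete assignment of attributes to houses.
Solution:

House | Drink | Job | Hobby | Pet
---------------------------------
  1   | coffee | pilot | painting | hamster
  2   | tea | chef | reading | cat
  3   | juice | writer | gardening | rabbit
  4   | soda | nurse | cooking | dog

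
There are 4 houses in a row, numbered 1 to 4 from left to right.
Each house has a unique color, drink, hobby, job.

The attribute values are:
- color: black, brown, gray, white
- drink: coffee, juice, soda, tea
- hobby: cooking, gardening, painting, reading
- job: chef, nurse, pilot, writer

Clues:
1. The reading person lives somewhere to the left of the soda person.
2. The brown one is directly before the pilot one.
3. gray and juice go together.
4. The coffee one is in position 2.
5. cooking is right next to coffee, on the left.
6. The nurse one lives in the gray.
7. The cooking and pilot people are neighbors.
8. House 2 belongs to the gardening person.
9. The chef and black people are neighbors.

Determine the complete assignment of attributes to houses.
Solution:

House | Color | Drink | Hobby | Job
-----------------------------------
  1   | brown | tea | cooking | chef
  2   | black | coffee | gardening | pilot
  3   | gray | juice | reading | nurse
  4   | white | soda | painting | writer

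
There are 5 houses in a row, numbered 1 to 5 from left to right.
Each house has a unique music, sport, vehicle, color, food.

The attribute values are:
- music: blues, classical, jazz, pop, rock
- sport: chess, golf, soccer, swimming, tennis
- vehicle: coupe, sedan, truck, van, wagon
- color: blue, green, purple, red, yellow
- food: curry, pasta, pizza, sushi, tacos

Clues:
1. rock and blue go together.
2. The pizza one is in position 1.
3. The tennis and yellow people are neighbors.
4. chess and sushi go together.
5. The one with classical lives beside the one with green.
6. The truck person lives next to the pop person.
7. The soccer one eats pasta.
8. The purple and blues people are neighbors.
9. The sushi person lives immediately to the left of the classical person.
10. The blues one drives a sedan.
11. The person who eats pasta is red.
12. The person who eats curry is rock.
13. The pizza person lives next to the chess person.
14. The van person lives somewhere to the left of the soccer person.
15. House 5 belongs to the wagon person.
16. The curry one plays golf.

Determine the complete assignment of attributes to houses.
Solution:

House | Music | Sport | Vehicle | Color | Food
----------------------------------------------
  1   | jazz | tennis | van | purple | pizza
  2   | blues | chess | sedan | yellow | sushi
  3   | classical | soccer | truck | red | pasta
  4   | pop | swimming | coupe | green | tacos
  5   | rock | golf | wagon | blue | curry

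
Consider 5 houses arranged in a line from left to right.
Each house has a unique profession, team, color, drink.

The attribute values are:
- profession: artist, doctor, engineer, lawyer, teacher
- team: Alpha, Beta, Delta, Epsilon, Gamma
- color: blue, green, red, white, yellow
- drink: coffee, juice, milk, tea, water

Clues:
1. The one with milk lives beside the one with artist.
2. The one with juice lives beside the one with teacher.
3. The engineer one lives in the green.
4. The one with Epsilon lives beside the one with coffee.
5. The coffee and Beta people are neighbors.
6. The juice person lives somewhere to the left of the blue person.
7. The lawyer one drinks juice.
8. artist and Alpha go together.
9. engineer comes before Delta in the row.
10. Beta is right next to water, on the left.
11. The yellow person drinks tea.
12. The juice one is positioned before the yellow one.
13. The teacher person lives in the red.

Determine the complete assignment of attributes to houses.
Solution:

House | Profession | Team | Color | Drink
-----------------------------------------
  1   | lawyer | Epsilon | white | juice
  2   | teacher | Gamma | red | coffee
  3   | engineer | Beta | green | milk
  4   | artist | Alpha | blue | water
  5   | doctor | Delta | yellow | tea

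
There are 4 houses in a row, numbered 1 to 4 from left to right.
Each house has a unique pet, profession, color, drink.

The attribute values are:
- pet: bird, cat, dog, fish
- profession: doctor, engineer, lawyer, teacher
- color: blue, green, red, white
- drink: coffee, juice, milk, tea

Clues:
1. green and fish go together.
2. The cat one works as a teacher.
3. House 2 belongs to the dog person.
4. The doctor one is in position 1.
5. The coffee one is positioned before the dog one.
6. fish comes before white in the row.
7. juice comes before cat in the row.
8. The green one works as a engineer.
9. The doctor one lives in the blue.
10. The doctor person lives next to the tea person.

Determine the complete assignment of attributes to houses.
Solution:

House | Pet | Profession | Color | Drink
----------------------------------------
  1   | bird | doctor | blue | coffee
  2   | dog | lawyer | red | tea
  3   | fish | engineer | green | juice
  4   | cat | teacher | white | milk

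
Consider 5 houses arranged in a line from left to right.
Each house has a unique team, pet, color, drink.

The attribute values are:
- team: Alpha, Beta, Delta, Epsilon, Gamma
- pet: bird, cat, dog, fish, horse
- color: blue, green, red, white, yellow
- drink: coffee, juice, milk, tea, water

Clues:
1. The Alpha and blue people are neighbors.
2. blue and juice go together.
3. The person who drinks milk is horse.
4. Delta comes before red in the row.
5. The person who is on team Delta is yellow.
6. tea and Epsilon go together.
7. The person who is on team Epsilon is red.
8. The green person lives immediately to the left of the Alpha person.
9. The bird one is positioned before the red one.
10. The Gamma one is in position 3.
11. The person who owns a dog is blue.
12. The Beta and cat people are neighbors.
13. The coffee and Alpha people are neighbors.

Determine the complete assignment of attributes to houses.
Solution:

House | Team | Pet | Color | Drink
----------------------------------
  1   | Beta | bird | green | coffee
  2   | Alpha | cat | white | water
  3   | Gamma | dog | blue | juice
  4   | Delta | horse | yellow | milk
  5   | Epsilon | fish | red | tea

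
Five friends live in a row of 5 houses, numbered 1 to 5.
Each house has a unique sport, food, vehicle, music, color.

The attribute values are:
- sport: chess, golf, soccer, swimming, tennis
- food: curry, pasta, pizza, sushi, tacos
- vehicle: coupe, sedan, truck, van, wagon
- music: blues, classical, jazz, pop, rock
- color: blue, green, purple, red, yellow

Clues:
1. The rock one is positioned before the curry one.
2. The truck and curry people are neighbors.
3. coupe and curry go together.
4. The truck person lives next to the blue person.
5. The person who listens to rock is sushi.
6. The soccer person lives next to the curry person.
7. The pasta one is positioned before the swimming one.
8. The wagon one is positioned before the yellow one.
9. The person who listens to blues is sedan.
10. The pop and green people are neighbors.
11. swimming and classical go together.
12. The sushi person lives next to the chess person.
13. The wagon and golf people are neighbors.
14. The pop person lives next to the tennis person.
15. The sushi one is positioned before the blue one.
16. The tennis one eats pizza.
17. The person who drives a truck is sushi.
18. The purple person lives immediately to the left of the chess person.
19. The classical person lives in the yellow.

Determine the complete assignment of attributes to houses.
Solution:

House | Sport | Food | Vehicle | Music | Color
----------------------------------------------
  1   | soccer | sushi | truck | rock | purple
  2   | chess | curry | coupe | pop | blue
  3   | tennis | pizza | wagon | jazz | green
  4   | golf | pasta | sedan | blues | red
  5   | swimming | tacos | van | classical | yellow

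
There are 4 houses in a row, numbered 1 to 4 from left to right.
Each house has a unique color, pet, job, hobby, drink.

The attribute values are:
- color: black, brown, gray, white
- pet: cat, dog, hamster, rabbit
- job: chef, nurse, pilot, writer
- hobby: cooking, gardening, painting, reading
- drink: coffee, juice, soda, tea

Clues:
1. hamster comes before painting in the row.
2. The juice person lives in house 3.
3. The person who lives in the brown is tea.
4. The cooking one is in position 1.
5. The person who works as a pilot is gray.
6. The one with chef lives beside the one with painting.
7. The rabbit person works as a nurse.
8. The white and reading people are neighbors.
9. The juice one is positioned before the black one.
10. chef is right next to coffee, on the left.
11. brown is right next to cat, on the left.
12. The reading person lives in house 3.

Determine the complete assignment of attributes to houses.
Solution:

House | Color | Pet | Job | Hobby | Drink
-----------------------------------------
  1   | brown | hamster | chef | cooking | tea
  2   | white | cat | writer | painting | coffee
  3   | gray | dog | pilot | reading | juice
  4   | black | rabbit | nurse | gardening | soda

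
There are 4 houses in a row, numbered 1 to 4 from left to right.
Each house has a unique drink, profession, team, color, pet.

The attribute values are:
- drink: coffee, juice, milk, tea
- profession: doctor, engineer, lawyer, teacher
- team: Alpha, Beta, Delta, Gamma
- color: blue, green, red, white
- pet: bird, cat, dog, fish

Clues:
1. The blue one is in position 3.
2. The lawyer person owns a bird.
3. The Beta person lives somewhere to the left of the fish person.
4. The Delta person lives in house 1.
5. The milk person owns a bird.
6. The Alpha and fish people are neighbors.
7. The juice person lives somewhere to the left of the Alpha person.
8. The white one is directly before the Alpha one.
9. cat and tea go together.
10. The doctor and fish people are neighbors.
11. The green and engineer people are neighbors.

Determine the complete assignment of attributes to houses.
Solution:

House | Drink | Profession | Team | Color | Pet
-----------------------------------------------
  1   | milk | lawyer | Delta | green | bird
  2   | juice | engineer | Beta | white | dog
  3   | tea | doctor | Alpha | blue | cat
  4   | coffee | teacher | Gamma | red | fish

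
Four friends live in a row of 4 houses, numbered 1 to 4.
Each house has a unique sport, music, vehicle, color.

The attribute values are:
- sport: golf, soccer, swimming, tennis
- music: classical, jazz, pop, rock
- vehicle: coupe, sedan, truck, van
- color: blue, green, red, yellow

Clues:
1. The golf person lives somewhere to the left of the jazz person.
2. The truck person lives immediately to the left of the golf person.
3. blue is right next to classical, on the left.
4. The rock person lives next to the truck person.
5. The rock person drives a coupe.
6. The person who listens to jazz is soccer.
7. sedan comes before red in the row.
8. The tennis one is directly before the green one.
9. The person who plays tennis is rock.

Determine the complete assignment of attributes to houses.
Solution:

House | Sport | Music | Vehicle | Color
---------------------------------------
  1   | tennis | rock | coupe | blue
  2   | swimming | classical | truck | green
  3   | golf | pop | sedan | yellow
  4   | soccer | jazz | van | red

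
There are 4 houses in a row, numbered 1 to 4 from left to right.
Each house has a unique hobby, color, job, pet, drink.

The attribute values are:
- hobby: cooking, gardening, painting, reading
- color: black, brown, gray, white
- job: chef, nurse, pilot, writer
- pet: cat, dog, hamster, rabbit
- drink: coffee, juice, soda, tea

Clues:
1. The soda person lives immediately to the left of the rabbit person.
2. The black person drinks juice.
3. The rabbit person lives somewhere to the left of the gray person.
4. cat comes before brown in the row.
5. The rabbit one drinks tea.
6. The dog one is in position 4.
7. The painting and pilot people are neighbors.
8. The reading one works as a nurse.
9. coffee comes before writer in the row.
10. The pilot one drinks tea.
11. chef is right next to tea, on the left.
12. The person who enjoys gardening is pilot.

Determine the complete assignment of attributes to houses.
Solution:

House | Hobby | Color | Job | Pet | Drink
-----------------------------------------
  1   | painting | white | chef | cat | soda
  2   | gardening | brown | pilot | rabbit | tea
  3   | reading | gray | nurse | hamster | coffee
  4   | cooking | black | writer | dog | juice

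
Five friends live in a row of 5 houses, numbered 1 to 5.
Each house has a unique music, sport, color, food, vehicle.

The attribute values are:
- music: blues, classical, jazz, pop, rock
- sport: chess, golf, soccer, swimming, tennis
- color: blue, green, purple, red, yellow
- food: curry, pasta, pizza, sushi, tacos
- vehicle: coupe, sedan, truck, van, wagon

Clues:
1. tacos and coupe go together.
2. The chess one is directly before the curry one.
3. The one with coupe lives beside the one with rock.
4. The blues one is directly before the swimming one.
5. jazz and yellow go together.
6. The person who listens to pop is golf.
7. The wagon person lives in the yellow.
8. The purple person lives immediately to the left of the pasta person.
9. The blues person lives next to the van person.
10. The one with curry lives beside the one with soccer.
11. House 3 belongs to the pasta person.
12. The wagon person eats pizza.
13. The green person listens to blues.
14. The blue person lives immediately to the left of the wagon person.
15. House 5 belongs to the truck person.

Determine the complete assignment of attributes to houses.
Solution:

House | Music | Sport | Color | Food | Vehicle
----------------------------------------------
  1   | blues | chess | green | tacos | coupe
  2   | rock | swimming | purple | curry | van
  3   | classical | soccer | blue | pasta | sedan
  4   | jazz | tennis | yellow | pizza | wagon
  5   | pop | golf | red | sushi | truck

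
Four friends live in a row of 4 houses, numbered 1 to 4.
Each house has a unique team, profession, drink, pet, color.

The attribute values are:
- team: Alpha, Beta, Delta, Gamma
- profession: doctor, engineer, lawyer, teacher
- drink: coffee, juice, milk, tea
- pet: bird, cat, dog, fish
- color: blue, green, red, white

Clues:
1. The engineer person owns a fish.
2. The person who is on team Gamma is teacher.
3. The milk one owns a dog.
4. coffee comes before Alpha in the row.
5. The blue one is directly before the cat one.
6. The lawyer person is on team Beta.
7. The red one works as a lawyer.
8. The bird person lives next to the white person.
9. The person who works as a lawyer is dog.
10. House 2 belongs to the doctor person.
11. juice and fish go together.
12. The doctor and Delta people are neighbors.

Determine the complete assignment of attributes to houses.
Solution:

House | Team | Profession | Drink | Pet | Color
-----------------------------------------------
  1   | Gamma | teacher | coffee | bird | blue
  2   | Alpha | doctor | tea | cat | white
  3   | Delta | engineer | juice | fish | green
  4   | Beta | lawyer | milk | dog | red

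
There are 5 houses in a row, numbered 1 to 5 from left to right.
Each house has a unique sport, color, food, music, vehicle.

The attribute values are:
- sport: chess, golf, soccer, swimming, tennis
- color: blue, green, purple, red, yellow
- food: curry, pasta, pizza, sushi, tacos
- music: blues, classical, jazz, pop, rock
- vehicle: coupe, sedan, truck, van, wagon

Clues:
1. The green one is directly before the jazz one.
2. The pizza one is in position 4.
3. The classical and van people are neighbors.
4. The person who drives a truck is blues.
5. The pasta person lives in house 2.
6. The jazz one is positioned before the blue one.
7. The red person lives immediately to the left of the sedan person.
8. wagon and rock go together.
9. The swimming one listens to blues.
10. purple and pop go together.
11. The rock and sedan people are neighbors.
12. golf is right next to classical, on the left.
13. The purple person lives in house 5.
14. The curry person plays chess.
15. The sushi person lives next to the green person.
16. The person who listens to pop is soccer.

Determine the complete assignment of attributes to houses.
Solution:

House | Sport | Color | Food | Music | Vehicle
----------------------------------------------
  1   | golf | red | sushi | rock | wagon
  2   | tennis | green | pasta | classical | sedan
  3   | chess | yellow | curry | jazz | van
  4   | swimming | blue | pizza | blues | truck
  5   | soccer | purple | tacos | pop | coupe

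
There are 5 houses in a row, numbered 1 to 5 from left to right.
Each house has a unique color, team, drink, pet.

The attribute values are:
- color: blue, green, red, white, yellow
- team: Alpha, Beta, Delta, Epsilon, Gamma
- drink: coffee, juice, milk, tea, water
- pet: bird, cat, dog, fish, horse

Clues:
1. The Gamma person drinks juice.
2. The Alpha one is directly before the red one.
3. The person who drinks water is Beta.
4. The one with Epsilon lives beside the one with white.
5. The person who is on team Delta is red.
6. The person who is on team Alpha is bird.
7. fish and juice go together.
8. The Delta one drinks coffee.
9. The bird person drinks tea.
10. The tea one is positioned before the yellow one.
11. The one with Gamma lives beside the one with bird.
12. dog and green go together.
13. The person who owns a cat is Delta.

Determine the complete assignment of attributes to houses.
Solution:

House | Color | Team | Drink | Pet
----------------------------------
  1   | green | Epsilon | milk | dog
  2   | white | Gamma | juice | fish
  3   | blue | Alpha | tea | bird
  4   | red | Delta | coffee | cat
  5   | yellow | Beta | water | horse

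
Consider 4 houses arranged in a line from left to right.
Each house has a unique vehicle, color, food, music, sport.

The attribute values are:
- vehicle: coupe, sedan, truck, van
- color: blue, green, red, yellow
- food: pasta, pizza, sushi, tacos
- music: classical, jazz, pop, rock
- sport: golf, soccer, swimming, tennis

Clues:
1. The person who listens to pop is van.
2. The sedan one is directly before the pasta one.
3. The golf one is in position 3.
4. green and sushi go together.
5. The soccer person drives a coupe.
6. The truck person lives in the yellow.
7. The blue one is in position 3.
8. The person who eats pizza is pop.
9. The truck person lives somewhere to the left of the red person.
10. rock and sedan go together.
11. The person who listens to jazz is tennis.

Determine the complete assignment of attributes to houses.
Solution:

House | Vehicle | Color | Food | Music | Sport
----------------------------------------------
  1   | sedan | green | sushi | rock | swimming
  2   | truck | yellow | pasta | jazz | tennis
  3   | van | blue | pizza | pop | golf
  4   | coupe | red | tacos | classical | soccer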